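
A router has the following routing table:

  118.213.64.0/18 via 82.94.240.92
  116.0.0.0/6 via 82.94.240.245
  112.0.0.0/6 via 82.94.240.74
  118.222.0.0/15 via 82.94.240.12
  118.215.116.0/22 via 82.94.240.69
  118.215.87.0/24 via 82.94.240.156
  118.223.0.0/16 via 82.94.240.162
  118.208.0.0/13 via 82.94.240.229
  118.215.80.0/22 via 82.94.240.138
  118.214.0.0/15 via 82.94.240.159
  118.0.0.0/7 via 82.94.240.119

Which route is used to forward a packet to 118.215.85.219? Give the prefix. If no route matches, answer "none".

118.214.0.0/15

Entries matching 118.215.85.219:
  116.0.0.0/6 (116.0.0.0 - 119.255.255.255)
  118.0.0.0/7 (118.0.0.0 - 119.255.255.255)
  118.208.0.0/13 (118.208.0.0 - 118.215.255.255)
  118.214.0.0/15 (118.214.0.0 - 118.215.255.255)
Most specific is 118.214.0.0/15.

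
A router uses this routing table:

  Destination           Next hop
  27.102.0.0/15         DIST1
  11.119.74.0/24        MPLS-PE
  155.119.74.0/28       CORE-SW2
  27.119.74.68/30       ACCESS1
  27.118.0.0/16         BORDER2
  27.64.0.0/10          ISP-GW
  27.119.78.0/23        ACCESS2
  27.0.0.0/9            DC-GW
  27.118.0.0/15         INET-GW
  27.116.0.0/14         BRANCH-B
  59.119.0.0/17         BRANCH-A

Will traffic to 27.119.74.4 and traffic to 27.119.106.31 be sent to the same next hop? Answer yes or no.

yes

27.119.74.4: longest match 27.118.0.0/15 -> INET-GW
27.119.106.31: longest match 27.118.0.0/15 -> INET-GW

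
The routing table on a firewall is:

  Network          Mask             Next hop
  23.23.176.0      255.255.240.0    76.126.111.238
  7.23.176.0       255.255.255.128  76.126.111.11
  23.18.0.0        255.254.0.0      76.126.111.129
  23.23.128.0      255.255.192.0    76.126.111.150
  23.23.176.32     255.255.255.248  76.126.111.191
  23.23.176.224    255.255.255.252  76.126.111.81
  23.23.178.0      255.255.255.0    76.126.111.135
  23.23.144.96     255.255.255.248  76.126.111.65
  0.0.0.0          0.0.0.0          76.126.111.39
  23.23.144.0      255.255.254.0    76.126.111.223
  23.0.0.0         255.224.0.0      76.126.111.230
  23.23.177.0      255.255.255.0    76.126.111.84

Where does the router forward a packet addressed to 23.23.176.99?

Routes whose prefix contains 23.23.176.99:
  0.0.0.0/0 (default, matches everything) -> 76.126.111.39
  23.0.0.0/11 (23.0.0.0 - 23.31.255.255) -> 76.126.111.230
  23.23.128.0/18 (23.23.128.0 - 23.23.191.255) -> 76.126.111.150
  23.23.176.0/20 (23.23.176.0 - 23.23.191.255) -> 76.126.111.238
More-specific entries that do NOT match:
  23.23.176.224/30 (23.23.176.224 - 23.23.176.227) does not contain 23.23.176.99
  23.23.176.32/29 (23.23.176.32 - 23.23.176.39) does not contain 23.23.176.99
  23.23.144.96/29 (23.23.144.96 - 23.23.144.103) does not contain 23.23.176.99
  7.23.176.0/25 (7.23.176.0 - 7.23.176.127) does not contain 23.23.176.99
  23.23.178.0/24 (23.23.178.0 - 23.23.178.255) does not contain 23.23.176.99
  23.23.177.0/24 (23.23.177.0 - 23.23.177.255) does not contain 23.23.176.99
  23.23.144.0/23 (23.23.144.0 - 23.23.145.255) does not contain 23.23.176.99
Longest matching prefix is /20 -> next hop 76.126.111.238.

76.126.111.238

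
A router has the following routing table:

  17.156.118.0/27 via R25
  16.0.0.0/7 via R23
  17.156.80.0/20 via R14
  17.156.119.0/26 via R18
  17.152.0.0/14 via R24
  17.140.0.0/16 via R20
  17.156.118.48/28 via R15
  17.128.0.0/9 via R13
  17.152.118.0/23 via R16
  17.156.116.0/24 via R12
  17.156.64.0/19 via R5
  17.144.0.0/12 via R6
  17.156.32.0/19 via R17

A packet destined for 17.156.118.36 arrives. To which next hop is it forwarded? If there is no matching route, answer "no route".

Routes whose prefix contains 17.156.118.36:
  16.0.0.0/7 (16.0.0.0 - 17.255.255.255) -> R23
  17.128.0.0/9 (17.128.0.0 - 17.255.255.255) -> R13
  17.144.0.0/12 (17.144.0.0 - 17.159.255.255) -> R6
More-specific entries that do NOT match:
  17.156.118.48/28 (17.156.118.48 - 17.156.118.63) does not contain 17.156.118.36
  17.156.118.0/27 (17.156.118.0 - 17.156.118.31) does not contain 17.156.118.36
  17.156.119.0/26 (17.156.119.0 - 17.156.119.63) does not contain 17.156.118.36
  17.156.116.0/24 (17.156.116.0 - 17.156.116.255) does not contain 17.156.118.36
  17.152.118.0/23 (17.152.118.0 - 17.152.119.255) does not contain 17.156.118.36
  17.156.80.0/20 (17.156.80.0 - 17.156.95.255) does not contain 17.156.118.36
  17.156.64.0/19 (17.156.64.0 - 17.156.95.255) does not contain 17.156.118.36
  17.156.32.0/19 (17.156.32.0 - 17.156.63.255) does not contain 17.156.118.36
  17.140.0.0/16 (17.140.0.0 - 17.140.255.255) does not contain 17.156.118.36
  17.152.0.0/14 (17.152.0.0 - 17.155.255.255) does not contain 17.156.118.36
Longest matching prefix is /12 -> next hop R6.

R6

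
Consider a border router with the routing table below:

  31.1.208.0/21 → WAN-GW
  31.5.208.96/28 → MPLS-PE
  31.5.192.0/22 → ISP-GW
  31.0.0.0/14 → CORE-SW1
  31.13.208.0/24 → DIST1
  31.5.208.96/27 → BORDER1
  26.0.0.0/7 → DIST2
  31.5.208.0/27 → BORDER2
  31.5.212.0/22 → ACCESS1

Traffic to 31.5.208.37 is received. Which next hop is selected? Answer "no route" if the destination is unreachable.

No entry's prefix contains 31.5.208.37; there is no default route.

no route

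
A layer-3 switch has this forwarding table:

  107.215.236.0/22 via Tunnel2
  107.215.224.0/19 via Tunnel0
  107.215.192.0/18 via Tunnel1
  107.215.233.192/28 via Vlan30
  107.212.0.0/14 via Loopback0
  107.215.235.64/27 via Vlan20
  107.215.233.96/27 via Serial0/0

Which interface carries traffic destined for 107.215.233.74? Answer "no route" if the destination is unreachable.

Tunnel0

Routes whose prefix contains 107.215.233.74:
  107.212.0.0/14 (107.212.0.0 - 107.215.255.255) -> Loopback0
  107.215.192.0/18 (107.215.192.0 - 107.215.255.255) -> Tunnel1
  107.215.224.0/19 (107.215.224.0 - 107.215.255.255) -> Tunnel0
More-specific entries that do NOT match:
  107.215.233.192/28 (107.215.233.192 - 107.215.233.207) does not contain 107.215.233.74
  107.215.235.64/27 (107.215.235.64 - 107.215.235.95) does not contain 107.215.233.74
  107.215.233.96/27 (107.215.233.96 - 107.215.233.127) does not contain 107.215.233.74
  107.215.236.0/22 (107.215.236.0 - 107.215.239.255) does not contain 107.215.233.74
Longest matching prefix is /19 -> interface Tunnel0.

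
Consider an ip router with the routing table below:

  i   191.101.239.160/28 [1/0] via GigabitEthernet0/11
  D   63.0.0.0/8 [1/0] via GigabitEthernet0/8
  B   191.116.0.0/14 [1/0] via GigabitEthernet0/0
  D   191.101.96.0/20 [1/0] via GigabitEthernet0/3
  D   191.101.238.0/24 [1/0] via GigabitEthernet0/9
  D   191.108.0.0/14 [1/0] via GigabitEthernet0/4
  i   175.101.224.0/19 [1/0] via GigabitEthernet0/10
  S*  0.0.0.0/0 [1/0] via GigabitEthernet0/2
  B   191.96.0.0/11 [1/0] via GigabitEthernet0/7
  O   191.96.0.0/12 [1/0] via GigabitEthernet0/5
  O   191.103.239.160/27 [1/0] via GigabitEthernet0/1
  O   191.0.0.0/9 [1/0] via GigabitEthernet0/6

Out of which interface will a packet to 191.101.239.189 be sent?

GigabitEthernet0/5

Routes whose prefix contains 191.101.239.189:
  0.0.0.0/0 (default, matches everything) -> GigabitEthernet0/2
  191.0.0.0/9 (191.0.0.0 - 191.127.255.255) -> GigabitEthernet0/6
  191.96.0.0/11 (191.96.0.0 - 191.127.255.255) -> GigabitEthernet0/7
  191.96.0.0/12 (191.96.0.0 - 191.111.255.255) -> GigabitEthernet0/5
More-specific entries that do NOT match:
  191.101.239.160/28 (191.101.239.160 - 191.101.239.175) does not contain 191.101.239.189
  191.103.239.160/27 (191.103.239.160 - 191.103.239.191) does not contain 191.101.239.189
  191.101.238.0/24 (191.101.238.0 - 191.101.238.255) does not contain 191.101.239.189
  191.101.96.0/20 (191.101.96.0 - 191.101.111.255) does not contain 191.101.239.189
  175.101.224.0/19 (175.101.224.0 - 175.101.255.255) does not contain 191.101.239.189
  191.116.0.0/14 (191.116.0.0 - 191.119.255.255) does not contain 191.101.239.189
  191.108.0.0/14 (191.108.0.0 - 191.111.255.255) does not contain 191.101.239.189
Longest matching prefix is /12 -> interface GigabitEthernet0/5.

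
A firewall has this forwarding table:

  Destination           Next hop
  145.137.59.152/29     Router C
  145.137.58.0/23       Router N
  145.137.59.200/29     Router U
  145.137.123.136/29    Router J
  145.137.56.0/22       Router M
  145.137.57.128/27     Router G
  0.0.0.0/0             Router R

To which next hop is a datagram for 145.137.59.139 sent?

Routes whose prefix contains 145.137.59.139:
  0.0.0.0/0 (default, matches everything) -> Router R
  145.137.56.0/22 (145.137.56.0 - 145.137.59.255) -> Router M
  145.137.58.0/23 (145.137.58.0 - 145.137.59.255) -> Router N
More-specific entries that do NOT match:
  145.137.59.152/29 (145.137.59.152 - 145.137.59.159) does not contain 145.137.59.139
  145.137.59.200/29 (145.137.59.200 - 145.137.59.207) does not contain 145.137.59.139
  145.137.123.136/29 (145.137.123.136 - 145.137.123.143) does not contain 145.137.59.139
  145.137.57.128/27 (145.137.57.128 - 145.137.57.159) does not contain 145.137.59.139
Longest matching prefix is /23 -> next hop Router N.

Router N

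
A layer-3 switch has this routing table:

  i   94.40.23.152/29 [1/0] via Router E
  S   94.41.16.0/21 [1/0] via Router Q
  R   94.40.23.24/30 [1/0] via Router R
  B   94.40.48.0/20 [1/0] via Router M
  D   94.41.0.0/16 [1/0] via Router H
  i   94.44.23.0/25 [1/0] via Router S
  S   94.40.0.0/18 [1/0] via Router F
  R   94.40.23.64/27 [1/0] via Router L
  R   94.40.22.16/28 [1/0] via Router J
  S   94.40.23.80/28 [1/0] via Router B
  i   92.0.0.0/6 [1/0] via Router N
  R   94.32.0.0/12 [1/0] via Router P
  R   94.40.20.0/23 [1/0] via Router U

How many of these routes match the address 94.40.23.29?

Prefixes containing 94.40.23.29:
  92.0.0.0/6 (92.0.0.0 - 95.255.255.255)
  94.32.0.0/12 (94.32.0.0 - 94.47.255.255)
  94.40.0.0/18 (94.40.0.0 - 94.40.63.255)
Total matching entries: 3.

3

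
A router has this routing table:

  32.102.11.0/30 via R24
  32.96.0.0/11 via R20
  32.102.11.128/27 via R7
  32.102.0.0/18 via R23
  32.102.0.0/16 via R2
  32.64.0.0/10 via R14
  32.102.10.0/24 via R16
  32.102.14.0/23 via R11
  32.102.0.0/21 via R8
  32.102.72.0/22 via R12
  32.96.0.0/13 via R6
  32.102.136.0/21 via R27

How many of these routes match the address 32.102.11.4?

Prefixes containing 32.102.11.4:
  32.64.0.0/10 (32.64.0.0 - 32.127.255.255)
  32.96.0.0/11 (32.96.0.0 - 32.127.255.255)
  32.96.0.0/13 (32.96.0.0 - 32.103.255.255)
  32.102.0.0/16 (32.102.0.0 - 32.102.255.255)
  32.102.0.0/18 (32.102.0.0 - 32.102.63.255)
Total matching entries: 5.

5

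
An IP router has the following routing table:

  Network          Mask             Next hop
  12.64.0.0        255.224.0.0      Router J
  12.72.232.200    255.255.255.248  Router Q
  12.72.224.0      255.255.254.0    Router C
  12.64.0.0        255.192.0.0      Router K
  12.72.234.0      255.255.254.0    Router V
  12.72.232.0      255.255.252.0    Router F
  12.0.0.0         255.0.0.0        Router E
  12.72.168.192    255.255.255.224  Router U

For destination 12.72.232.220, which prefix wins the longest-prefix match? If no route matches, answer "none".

Entries matching 12.72.232.220:
  12.0.0.0/8 (12.0.0.0 - 12.255.255.255)
  12.64.0.0/10 (12.64.0.0 - 12.127.255.255)
  12.64.0.0/11 (12.64.0.0 - 12.95.255.255)
  12.72.232.0/22 (12.72.232.0 - 12.72.235.255)
Most specific is 12.72.232.0/22.

12.72.232.0/22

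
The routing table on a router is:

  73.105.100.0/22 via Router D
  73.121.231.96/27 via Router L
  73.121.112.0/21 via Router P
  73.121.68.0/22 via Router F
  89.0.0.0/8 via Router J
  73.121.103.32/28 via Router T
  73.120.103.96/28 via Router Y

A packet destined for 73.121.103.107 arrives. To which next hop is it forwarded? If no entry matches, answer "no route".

No entry's prefix contains 73.121.103.107; there is no default route.

no route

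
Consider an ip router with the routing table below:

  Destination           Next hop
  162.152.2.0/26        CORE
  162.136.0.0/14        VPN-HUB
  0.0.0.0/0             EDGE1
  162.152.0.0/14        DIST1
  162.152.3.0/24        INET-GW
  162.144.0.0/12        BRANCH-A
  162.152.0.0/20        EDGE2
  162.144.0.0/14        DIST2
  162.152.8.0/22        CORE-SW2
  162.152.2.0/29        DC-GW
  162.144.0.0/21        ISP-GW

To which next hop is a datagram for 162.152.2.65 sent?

EDGE2

Routes whose prefix contains 162.152.2.65:
  0.0.0.0/0 (default, matches everything) -> EDGE1
  162.144.0.0/12 (162.144.0.0 - 162.159.255.255) -> BRANCH-A
  162.152.0.0/14 (162.152.0.0 - 162.155.255.255) -> DIST1
  162.152.0.0/20 (162.152.0.0 - 162.152.15.255) -> EDGE2
More-specific entries that do NOT match:
  162.152.2.0/29 (162.152.2.0 - 162.152.2.7) does not contain 162.152.2.65
  162.152.2.0/26 (162.152.2.0 - 162.152.2.63) does not contain 162.152.2.65
  162.152.3.0/24 (162.152.3.0 - 162.152.3.255) does not contain 162.152.2.65
  162.152.8.0/22 (162.152.8.0 - 162.152.11.255) does not contain 162.152.2.65
  162.144.0.0/21 (162.144.0.0 - 162.144.7.255) does not contain 162.152.2.65
Longest matching prefix is /20 -> next hop EDGE2.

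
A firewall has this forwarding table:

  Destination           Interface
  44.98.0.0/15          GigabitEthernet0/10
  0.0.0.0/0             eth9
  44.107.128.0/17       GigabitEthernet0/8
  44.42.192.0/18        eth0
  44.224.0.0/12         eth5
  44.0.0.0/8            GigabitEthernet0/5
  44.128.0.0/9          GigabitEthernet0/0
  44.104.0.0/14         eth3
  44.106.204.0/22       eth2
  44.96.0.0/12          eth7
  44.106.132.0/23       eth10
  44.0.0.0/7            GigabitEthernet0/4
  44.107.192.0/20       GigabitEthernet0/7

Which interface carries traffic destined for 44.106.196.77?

eth3

Routes whose prefix contains 44.106.196.77:
  0.0.0.0/0 (default, matches everything) -> eth9
  44.0.0.0/7 (44.0.0.0 - 45.255.255.255) -> GigabitEthernet0/4
  44.0.0.0/8 (44.0.0.0 - 44.255.255.255) -> GigabitEthernet0/5
  44.96.0.0/12 (44.96.0.0 - 44.111.255.255) -> eth7
  44.104.0.0/14 (44.104.0.0 - 44.107.255.255) -> eth3
More-specific entries that do NOT match:
  44.106.132.0/23 (44.106.132.0 - 44.106.133.255) does not contain 44.106.196.77
  44.106.204.0/22 (44.106.204.0 - 44.106.207.255) does not contain 44.106.196.77
  44.107.192.0/20 (44.107.192.0 - 44.107.207.255) does not contain 44.106.196.77
  44.42.192.0/18 (44.42.192.0 - 44.42.255.255) does not contain 44.106.196.77
  44.107.128.0/17 (44.107.128.0 - 44.107.255.255) does not contain 44.106.196.77
  44.98.0.0/15 (44.98.0.0 - 44.99.255.255) does not contain 44.106.196.77
Longest matching prefix is /14 -> interface eth3.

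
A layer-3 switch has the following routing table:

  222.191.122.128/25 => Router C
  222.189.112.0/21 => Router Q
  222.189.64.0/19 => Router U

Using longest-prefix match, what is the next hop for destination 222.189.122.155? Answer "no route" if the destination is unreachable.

No entry's prefix contains 222.189.122.155; there is no default route.

no route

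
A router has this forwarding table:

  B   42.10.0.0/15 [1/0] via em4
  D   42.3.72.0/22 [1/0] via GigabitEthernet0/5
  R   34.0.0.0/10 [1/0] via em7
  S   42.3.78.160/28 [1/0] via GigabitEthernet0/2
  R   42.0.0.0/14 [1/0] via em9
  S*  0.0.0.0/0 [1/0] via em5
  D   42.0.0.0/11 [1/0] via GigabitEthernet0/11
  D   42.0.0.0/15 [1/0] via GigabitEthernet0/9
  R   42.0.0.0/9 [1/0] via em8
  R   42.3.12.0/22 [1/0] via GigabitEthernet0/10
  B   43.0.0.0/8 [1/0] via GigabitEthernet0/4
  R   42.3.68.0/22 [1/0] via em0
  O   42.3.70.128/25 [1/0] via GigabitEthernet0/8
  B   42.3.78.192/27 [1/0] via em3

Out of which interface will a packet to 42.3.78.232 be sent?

Routes whose prefix contains 42.3.78.232:
  0.0.0.0/0 (default, matches everything) -> em5
  42.0.0.0/9 (42.0.0.0 - 42.127.255.255) -> em8
  42.0.0.0/11 (42.0.0.0 - 42.31.255.255) -> GigabitEthernet0/11
  42.0.0.0/14 (42.0.0.0 - 42.3.255.255) -> em9
More-specific entries that do NOT match:
  42.3.78.160/28 (42.3.78.160 - 42.3.78.175) does not contain 42.3.78.232
  42.3.78.192/27 (42.3.78.192 - 42.3.78.223) does not contain 42.3.78.232
  42.3.70.128/25 (42.3.70.128 - 42.3.70.255) does not contain 42.3.78.232
  42.3.72.0/22 (42.3.72.0 - 42.3.75.255) does not contain 42.3.78.232
  42.3.12.0/22 (42.3.12.0 - 42.3.15.255) does not contain 42.3.78.232
  42.3.68.0/22 (42.3.68.0 - 42.3.71.255) does not contain 42.3.78.232
  42.10.0.0/15 (42.10.0.0 - 42.11.255.255) does not contain 42.3.78.232
  42.0.0.0/15 (42.0.0.0 - 42.1.255.255) does not contain 42.3.78.232
Longest matching prefix is /14 -> interface em9.

em9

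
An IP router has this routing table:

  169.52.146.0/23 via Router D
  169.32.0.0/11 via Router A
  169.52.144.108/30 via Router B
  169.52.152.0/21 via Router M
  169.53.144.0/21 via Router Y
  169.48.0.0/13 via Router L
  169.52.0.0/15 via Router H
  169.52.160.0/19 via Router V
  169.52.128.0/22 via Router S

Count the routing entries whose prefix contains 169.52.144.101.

3

Prefixes containing 169.52.144.101:
  169.32.0.0/11 (169.32.0.0 - 169.63.255.255)
  169.48.0.0/13 (169.48.0.0 - 169.55.255.255)
  169.52.0.0/15 (169.52.0.0 - 169.53.255.255)
Total matching entries: 3.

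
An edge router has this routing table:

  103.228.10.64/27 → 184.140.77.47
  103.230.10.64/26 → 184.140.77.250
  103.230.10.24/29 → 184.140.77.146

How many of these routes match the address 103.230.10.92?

1

Prefixes containing 103.230.10.92:
  103.230.10.64/26 (103.230.10.64 - 103.230.10.127)
Total matching entries: 1.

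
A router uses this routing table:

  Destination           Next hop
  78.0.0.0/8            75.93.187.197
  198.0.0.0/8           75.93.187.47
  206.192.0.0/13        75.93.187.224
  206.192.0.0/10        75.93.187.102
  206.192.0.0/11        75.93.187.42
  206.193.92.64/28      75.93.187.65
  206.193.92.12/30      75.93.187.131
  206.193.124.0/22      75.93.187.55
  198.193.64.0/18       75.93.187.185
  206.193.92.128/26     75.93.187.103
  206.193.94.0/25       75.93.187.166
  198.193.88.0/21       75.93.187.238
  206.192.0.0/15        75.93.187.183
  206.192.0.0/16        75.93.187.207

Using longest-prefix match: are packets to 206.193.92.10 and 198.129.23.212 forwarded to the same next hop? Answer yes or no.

no

206.193.92.10: longest match 206.192.0.0/15 -> 75.93.187.183
198.129.23.212: longest match 198.0.0.0/8 -> 75.93.187.47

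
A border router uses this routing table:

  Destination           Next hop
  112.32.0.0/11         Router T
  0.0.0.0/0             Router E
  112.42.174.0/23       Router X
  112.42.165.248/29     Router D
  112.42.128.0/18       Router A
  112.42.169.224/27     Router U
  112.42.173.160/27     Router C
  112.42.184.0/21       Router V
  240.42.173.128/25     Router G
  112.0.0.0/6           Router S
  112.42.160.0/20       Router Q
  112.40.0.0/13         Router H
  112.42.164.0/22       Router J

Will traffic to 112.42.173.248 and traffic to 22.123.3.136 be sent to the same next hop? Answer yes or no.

112.42.173.248: longest match 112.42.160.0/20 -> Router Q
22.123.3.136: longest match 0.0.0.0/0 -> Router E

no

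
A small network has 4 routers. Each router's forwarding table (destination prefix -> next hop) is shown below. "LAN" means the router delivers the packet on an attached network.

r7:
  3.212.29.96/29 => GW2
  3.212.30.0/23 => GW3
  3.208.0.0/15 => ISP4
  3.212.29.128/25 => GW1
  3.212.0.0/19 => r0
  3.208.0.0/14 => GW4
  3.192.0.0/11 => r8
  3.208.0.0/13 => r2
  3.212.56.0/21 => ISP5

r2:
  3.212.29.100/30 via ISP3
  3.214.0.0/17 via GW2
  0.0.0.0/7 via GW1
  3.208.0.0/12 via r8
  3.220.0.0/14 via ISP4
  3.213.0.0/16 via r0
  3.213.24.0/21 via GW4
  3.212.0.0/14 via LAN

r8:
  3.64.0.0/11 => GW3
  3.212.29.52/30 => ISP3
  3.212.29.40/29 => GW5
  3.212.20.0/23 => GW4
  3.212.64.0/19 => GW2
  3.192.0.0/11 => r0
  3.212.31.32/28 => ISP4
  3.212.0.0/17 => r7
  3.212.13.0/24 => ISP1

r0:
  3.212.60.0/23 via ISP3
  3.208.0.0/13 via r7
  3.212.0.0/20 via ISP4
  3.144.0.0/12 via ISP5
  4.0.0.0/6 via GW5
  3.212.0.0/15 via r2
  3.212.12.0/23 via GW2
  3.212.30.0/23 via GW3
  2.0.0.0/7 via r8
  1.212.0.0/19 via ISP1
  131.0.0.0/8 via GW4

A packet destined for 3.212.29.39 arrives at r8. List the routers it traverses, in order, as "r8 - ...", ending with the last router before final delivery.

At r8: longest match for 3.212.29.39 is 3.212.0.0/17 -> r7
At r7: longest match for 3.212.29.39 is 3.212.0.0/19 -> r0
At r0: longest match for 3.212.29.39 is 3.212.0.0/15 -> r2
At r2: longest match for 3.212.29.39 is 3.212.0.0/14 -> LAN

r8 - r7 - r0 - r2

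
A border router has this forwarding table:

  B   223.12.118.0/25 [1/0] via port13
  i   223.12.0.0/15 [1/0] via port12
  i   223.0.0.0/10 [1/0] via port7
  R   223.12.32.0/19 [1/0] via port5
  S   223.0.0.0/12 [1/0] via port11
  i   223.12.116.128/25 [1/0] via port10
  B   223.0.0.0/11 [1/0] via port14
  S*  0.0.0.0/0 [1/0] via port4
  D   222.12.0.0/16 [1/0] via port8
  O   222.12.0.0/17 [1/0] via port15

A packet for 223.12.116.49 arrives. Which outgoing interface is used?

Routes whose prefix contains 223.12.116.49:
  0.0.0.0/0 (default, matches everything) -> port4
  223.0.0.0/10 (223.0.0.0 - 223.63.255.255) -> port7
  223.0.0.0/11 (223.0.0.0 - 223.31.255.255) -> port14
  223.0.0.0/12 (223.0.0.0 - 223.15.255.255) -> port11
  223.12.0.0/15 (223.12.0.0 - 223.13.255.255) -> port12
More-specific entries that do NOT match:
  223.12.118.0/25 (223.12.118.0 - 223.12.118.127) does not contain 223.12.116.49
  223.12.116.128/25 (223.12.116.128 - 223.12.116.255) does not contain 223.12.116.49
  223.12.32.0/19 (223.12.32.0 - 223.12.63.255) does not contain 223.12.116.49
  222.12.0.0/17 (222.12.0.0 - 222.12.127.255) does not contain 223.12.116.49
  222.12.0.0/16 (222.12.0.0 - 222.12.255.255) does not contain 223.12.116.49
Longest matching prefix is /15 -> interface port12.

port12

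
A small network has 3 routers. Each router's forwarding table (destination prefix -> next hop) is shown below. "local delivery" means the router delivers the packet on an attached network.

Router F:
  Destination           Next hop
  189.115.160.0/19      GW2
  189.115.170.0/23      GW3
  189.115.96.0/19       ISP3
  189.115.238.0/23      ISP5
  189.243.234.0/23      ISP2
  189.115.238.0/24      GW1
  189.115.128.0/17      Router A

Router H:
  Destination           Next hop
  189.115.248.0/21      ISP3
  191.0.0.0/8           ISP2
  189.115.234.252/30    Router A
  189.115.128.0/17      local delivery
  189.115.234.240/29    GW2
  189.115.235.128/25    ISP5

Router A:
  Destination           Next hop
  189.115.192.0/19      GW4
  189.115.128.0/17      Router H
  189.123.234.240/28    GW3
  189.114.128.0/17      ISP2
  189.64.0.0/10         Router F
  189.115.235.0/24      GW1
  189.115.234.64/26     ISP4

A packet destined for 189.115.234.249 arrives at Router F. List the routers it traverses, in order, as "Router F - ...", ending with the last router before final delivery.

At Router F: longest match for 189.115.234.249 is 189.115.128.0/17 -> Router A
At Router A: longest match for 189.115.234.249 is 189.115.128.0/17 -> Router H
At Router H: longest match for 189.115.234.249 is 189.115.128.0/17 -> local delivery

Router F - Router A - Router H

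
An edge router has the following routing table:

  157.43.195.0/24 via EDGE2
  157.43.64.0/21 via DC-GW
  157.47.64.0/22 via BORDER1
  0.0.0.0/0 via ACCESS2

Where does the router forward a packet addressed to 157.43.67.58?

DC-GW

Routes whose prefix contains 157.43.67.58:
  0.0.0.0/0 (default, matches everything) -> ACCESS2
  157.43.64.0/21 (157.43.64.0 - 157.43.71.255) -> DC-GW
More-specific entries that do NOT match:
  157.43.195.0/24 (157.43.195.0 - 157.43.195.255) does not contain 157.43.67.58
  157.47.64.0/22 (157.47.64.0 - 157.47.67.255) does not contain 157.43.67.58
Longest matching prefix is /21 -> next hop DC-GW.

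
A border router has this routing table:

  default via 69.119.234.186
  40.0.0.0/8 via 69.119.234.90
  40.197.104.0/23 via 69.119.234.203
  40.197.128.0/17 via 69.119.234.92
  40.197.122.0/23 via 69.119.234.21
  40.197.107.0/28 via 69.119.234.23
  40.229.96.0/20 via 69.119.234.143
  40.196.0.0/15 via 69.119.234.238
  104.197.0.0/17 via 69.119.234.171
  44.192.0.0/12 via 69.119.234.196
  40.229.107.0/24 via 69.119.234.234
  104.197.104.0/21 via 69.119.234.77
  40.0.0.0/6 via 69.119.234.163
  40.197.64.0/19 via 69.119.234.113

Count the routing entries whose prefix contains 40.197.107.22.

Prefixes containing 40.197.107.22:
  0.0.0.0/0 (default, matches everything)
  40.0.0.0/6 (40.0.0.0 - 43.255.255.255)
  40.0.0.0/8 (40.0.0.0 - 40.255.255.255)
  40.196.0.0/15 (40.196.0.0 - 40.197.255.255)
Total matching entries: 4.

4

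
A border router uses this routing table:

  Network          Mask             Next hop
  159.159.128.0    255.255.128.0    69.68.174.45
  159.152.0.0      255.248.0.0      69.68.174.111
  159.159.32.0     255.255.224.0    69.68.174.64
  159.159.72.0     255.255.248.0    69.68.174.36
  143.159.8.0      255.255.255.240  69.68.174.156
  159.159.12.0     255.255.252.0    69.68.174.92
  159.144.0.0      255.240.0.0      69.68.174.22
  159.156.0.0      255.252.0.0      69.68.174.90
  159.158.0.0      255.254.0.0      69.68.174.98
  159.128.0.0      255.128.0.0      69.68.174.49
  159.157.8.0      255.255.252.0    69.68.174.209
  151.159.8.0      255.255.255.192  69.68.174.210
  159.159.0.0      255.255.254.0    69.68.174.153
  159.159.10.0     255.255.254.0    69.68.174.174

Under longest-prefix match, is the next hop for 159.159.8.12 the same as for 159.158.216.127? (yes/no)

159.159.8.12: longest match 159.158.0.0/15 -> 69.68.174.98
159.158.216.127: longest match 159.158.0.0/15 -> 69.68.174.98

yes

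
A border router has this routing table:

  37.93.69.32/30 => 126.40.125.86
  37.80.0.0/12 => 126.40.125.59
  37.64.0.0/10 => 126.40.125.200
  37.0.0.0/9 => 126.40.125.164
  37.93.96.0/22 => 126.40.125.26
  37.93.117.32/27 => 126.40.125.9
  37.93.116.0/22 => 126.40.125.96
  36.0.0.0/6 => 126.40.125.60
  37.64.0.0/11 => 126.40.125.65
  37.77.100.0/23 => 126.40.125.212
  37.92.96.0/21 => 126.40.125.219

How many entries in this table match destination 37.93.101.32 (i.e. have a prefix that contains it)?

Prefixes containing 37.93.101.32:
  36.0.0.0/6 (36.0.0.0 - 39.255.255.255)
  37.0.0.0/9 (37.0.0.0 - 37.127.255.255)
  37.64.0.0/10 (37.64.0.0 - 37.127.255.255)
  37.64.0.0/11 (37.64.0.0 - 37.95.255.255)
  37.80.0.0/12 (37.80.0.0 - 37.95.255.255)
Total matching entries: 5.

5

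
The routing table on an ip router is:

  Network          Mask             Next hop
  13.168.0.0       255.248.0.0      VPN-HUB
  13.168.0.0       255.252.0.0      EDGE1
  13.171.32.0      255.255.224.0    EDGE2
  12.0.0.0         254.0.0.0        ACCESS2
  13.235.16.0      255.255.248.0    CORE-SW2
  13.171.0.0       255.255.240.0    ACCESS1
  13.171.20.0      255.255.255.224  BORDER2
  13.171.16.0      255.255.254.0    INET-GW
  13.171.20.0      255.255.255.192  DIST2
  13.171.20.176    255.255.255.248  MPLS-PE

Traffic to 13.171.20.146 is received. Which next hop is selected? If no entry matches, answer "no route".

Routes whose prefix contains 13.171.20.146:
  12.0.0.0/7 (12.0.0.0 - 13.255.255.255) -> ACCESS2
  13.168.0.0/13 (13.168.0.0 - 13.175.255.255) -> VPN-HUB
  13.168.0.0/14 (13.168.0.0 - 13.171.255.255) -> EDGE1
More-specific entries that do NOT match:
  13.171.20.176/29 (13.171.20.176 - 13.171.20.183) does not contain 13.171.20.146
  13.171.20.0/27 (13.171.20.0 - 13.171.20.31) does not contain 13.171.20.146
  13.171.20.0/26 (13.171.20.0 - 13.171.20.63) does not contain 13.171.20.146
  13.171.16.0/23 (13.171.16.0 - 13.171.17.255) does not contain 13.171.20.146
  13.235.16.0/21 (13.235.16.0 - 13.235.23.255) does not contain 13.171.20.146
  13.171.0.0/20 (13.171.0.0 - 13.171.15.255) does not contain 13.171.20.146
  13.171.32.0/19 (13.171.32.0 - 13.171.63.255) does not contain 13.171.20.146
Longest matching prefix is /14 -> next hop EDGE1.

EDGE1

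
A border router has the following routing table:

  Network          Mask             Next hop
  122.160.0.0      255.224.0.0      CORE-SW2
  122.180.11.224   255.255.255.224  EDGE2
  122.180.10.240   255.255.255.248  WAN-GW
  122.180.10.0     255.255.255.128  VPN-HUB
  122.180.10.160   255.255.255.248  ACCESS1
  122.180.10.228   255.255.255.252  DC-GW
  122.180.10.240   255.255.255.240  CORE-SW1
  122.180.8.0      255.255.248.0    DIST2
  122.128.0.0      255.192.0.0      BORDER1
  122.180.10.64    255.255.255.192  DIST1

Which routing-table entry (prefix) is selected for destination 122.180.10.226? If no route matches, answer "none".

122.180.8.0/21

Entries matching 122.180.10.226:
  122.128.0.0/10 (122.128.0.0 - 122.191.255.255)
  122.160.0.0/11 (122.160.0.0 - 122.191.255.255)
  122.180.8.0/21 (122.180.8.0 - 122.180.15.255)
Most specific is 122.180.8.0/21.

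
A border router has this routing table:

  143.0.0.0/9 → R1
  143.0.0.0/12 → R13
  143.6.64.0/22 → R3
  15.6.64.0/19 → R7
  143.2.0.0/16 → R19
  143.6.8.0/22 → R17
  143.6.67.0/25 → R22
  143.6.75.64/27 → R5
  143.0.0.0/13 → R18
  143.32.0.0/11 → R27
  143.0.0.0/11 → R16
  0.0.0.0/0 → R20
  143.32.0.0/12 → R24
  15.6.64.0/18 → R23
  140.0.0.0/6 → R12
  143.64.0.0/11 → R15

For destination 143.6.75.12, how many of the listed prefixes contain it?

Prefixes containing 143.6.75.12:
  0.0.0.0/0 (default, matches everything)
  140.0.0.0/6 (140.0.0.0 - 143.255.255.255)
  143.0.0.0/9 (143.0.0.0 - 143.127.255.255)
  143.0.0.0/11 (143.0.0.0 - 143.31.255.255)
  143.0.0.0/12 (143.0.0.0 - 143.15.255.255)
  143.0.0.0/13 (143.0.0.0 - 143.7.255.255)
Total matching entries: 6.

6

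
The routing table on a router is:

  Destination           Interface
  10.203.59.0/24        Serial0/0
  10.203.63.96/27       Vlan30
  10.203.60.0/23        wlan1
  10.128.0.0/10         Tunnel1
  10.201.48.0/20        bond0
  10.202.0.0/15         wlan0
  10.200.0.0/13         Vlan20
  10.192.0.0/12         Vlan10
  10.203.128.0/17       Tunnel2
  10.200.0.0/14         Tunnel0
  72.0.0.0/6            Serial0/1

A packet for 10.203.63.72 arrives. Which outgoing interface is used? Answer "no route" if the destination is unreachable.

Routes whose prefix contains 10.203.63.72:
  10.192.0.0/12 (10.192.0.0 - 10.207.255.255) -> Vlan10
  10.200.0.0/13 (10.200.0.0 - 10.207.255.255) -> Vlan20
  10.200.0.0/14 (10.200.0.0 - 10.203.255.255) -> Tunnel0
  10.202.0.0/15 (10.202.0.0 - 10.203.255.255) -> wlan0
More-specific entries that do NOT match:
  10.203.63.96/27 (10.203.63.96 - 10.203.63.127) does not contain 10.203.63.72
  10.203.59.0/24 (10.203.59.0 - 10.203.59.255) does not contain 10.203.63.72
  10.203.60.0/23 (10.203.60.0 - 10.203.61.255) does not contain 10.203.63.72
  10.201.48.0/20 (10.201.48.0 - 10.201.63.255) does not contain 10.203.63.72
  10.203.128.0/17 (10.203.128.0 - 10.203.255.255) does not contain 10.203.63.72
Longest matching prefix is /15 -> interface wlan0.

wlan0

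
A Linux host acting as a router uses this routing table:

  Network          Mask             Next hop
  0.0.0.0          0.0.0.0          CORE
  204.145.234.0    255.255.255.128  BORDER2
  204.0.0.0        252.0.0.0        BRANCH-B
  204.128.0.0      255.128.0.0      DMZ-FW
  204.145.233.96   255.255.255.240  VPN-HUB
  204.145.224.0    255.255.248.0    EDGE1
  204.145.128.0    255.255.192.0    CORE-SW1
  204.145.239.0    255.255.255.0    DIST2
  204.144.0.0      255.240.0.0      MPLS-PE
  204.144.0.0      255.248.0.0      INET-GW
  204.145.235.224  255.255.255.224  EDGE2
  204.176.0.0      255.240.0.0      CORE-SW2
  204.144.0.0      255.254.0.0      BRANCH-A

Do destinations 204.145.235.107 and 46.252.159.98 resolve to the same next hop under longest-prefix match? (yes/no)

no

204.145.235.107: longest match 204.144.0.0/15 -> BRANCH-A
46.252.159.98: longest match 0.0.0.0/0 -> CORE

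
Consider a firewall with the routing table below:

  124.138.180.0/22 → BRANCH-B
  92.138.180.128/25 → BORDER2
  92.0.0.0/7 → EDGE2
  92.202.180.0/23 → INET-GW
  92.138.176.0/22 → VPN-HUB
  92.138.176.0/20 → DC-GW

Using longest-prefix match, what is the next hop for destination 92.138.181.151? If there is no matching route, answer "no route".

Routes whose prefix contains 92.138.181.151:
  92.0.0.0/7 (92.0.0.0 - 93.255.255.255) -> EDGE2
  92.138.176.0/20 (92.138.176.0 - 92.138.191.255) -> DC-GW
More-specific entries that do NOT match:
  92.138.180.128/25 (92.138.180.128 - 92.138.180.255) does not contain 92.138.181.151
  92.202.180.0/23 (92.202.180.0 - 92.202.181.255) does not contain 92.138.181.151
  124.138.180.0/22 (124.138.180.0 - 124.138.183.255) does not contain 92.138.181.151
  92.138.176.0/22 (92.138.176.0 - 92.138.179.255) does not contain 92.138.181.151
Longest matching prefix is /20 -> next hop DC-GW.

DC-GW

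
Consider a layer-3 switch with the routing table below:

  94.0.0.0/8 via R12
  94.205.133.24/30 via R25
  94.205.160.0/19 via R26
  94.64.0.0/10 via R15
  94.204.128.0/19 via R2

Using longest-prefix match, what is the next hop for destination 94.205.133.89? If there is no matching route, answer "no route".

R12

Routes whose prefix contains 94.205.133.89:
  94.0.0.0/8 (94.0.0.0 - 94.255.255.255) -> R12
More-specific entries that do NOT match:
  94.205.133.24/30 (94.205.133.24 - 94.205.133.27) does not contain 94.205.133.89
  94.205.160.0/19 (94.205.160.0 - 94.205.191.255) does not contain 94.205.133.89
  94.204.128.0/19 (94.204.128.0 - 94.204.159.255) does not contain 94.205.133.89
  94.64.0.0/10 (94.64.0.0 - 94.127.255.255) does not contain 94.205.133.89
Longest matching prefix is /8 -> next hop R12.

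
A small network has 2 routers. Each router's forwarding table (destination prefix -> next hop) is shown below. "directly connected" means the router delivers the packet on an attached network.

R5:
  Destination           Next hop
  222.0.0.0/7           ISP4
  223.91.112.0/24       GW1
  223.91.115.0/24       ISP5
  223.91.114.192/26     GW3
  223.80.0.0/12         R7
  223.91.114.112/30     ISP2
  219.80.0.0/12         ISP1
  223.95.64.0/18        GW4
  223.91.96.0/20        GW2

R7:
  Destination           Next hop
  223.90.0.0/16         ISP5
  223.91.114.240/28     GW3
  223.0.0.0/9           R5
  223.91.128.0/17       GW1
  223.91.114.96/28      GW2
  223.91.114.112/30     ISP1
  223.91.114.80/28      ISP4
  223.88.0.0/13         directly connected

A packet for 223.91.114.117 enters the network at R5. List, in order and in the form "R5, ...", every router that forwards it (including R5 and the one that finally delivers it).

At R5: longest match for 223.91.114.117 is 223.80.0.0/12 -> R7
At R7: longest match for 223.91.114.117 is 223.88.0.0/13 -> directly connected

R5, R7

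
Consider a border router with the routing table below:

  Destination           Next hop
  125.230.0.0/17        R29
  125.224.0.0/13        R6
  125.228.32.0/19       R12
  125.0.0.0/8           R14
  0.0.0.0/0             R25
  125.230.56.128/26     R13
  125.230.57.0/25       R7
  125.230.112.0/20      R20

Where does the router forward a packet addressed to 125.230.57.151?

R29

Routes whose prefix contains 125.230.57.151:
  0.0.0.0/0 (default, matches everything) -> R25
  125.0.0.0/8 (125.0.0.0 - 125.255.255.255) -> R14
  125.224.0.0/13 (125.224.0.0 - 125.231.255.255) -> R6
  125.230.0.0/17 (125.230.0.0 - 125.230.127.255) -> R29
More-specific entries that do NOT match:
  125.230.56.128/26 (125.230.56.128 - 125.230.56.191) does not contain 125.230.57.151
  125.230.57.0/25 (125.230.57.0 - 125.230.57.127) does not contain 125.230.57.151
  125.230.112.0/20 (125.230.112.0 - 125.230.127.255) does not contain 125.230.57.151
  125.228.32.0/19 (125.228.32.0 - 125.228.63.255) does not contain 125.230.57.151
Longest matching prefix is /17 -> next hop R29.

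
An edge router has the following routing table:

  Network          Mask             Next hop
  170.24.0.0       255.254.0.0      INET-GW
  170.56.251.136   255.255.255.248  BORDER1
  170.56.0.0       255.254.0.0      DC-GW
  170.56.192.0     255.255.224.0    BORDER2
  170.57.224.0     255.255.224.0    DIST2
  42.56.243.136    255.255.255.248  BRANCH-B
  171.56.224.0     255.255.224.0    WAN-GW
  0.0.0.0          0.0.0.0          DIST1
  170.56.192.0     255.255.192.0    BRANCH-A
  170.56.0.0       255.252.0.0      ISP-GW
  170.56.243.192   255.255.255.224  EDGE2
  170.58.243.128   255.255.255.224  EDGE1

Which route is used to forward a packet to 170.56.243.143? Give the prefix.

Entries matching 170.56.243.143:
  0.0.0.0/0 (default, matches everything)
  170.56.0.0/14 (170.56.0.0 - 170.59.255.255)
  170.56.0.0/15 (170.56.0.0 - 170.57.255.255)
  170.56.192.0/18 (170.56.192.0 - 170.56.255.255)
Most specific is 170.56.192.0/18.

170.56.192.0/18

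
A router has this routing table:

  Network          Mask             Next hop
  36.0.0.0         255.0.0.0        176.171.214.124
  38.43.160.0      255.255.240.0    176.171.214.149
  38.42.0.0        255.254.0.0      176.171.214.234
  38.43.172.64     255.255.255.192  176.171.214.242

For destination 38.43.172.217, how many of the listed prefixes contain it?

2

Prefixes containing 38.43.172.217:
  38.42.0.0/15 (38.42.0.0 - 38.43.255.255)
  38.43.160.0/20 (38.43.160.0 - 38.43.175.255)
Total matching entries: 2.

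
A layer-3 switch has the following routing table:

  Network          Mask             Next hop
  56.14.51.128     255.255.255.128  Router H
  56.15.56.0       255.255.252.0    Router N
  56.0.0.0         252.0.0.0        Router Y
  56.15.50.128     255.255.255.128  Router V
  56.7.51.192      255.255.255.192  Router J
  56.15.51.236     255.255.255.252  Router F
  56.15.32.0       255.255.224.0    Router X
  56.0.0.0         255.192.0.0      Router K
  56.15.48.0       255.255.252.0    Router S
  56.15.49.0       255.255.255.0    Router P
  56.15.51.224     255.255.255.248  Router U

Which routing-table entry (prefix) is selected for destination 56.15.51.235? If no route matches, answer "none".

56.15.48.0/22

Entries matching 56.15.51.235:
  56.0.0.0/6 (56.0.0.0 - 59.255.255.255)
  56.0.0.0/10 (56.0.0.0 - 56.63.255.255)
  56.15.32.0/19 (56.15.32.0 - 56.15.63.255)
  56.15.48.0/22 (56.15.48.0 - 56.15.51.255)
Most specific is 56.15.48.0/22.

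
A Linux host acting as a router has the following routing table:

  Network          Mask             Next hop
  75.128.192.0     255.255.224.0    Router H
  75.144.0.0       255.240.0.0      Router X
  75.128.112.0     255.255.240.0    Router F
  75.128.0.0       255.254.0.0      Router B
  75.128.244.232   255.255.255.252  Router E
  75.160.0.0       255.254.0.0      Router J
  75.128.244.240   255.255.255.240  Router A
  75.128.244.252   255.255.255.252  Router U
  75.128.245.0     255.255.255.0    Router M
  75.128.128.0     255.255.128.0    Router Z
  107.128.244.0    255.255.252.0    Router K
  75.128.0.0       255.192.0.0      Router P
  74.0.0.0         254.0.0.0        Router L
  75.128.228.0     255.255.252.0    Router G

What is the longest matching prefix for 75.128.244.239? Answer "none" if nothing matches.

75.128.128.0/17

Entries matching 75.128.244.239:
  74.0.0.0/7 (74.0.0.0 - 75.255.255.255)
  75.128.0.0/10 (75.128.0.0 - 75.191.255.255)
  75.128.0.0/15 (75.128.0.0 - 75.129.255.255)
  75.128.128.0/17 (75.128.128.0 - 75.128.255.255)
Most specific is 75.128.128.0/17.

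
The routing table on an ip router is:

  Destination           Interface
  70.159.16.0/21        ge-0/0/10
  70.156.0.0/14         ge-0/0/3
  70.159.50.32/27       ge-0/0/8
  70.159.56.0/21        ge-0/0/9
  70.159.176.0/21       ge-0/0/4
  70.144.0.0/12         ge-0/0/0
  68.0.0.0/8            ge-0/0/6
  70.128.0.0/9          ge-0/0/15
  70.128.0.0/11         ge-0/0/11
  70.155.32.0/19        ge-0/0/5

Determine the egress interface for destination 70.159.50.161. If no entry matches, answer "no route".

Routes whose prefix contains 70.159.50.161:
  70.128.0.0/9 (70.128.0.0 - 70.255.255.255) -> ge-0/0/15
  70.128.0.0/11 (70.128.0.0 - 70.159.255.255) -> ge-0/0/11
  70.144.0.0/12 (70.144.0.0 - 70.159.255.255) -> ge-0/0/0
  70.156.0.0/14 (70.156.0.0 - 70.159.255.255) -> ge-0/0/3
More-specific entries that do NOT match:
  70.159.50.32/27 (70.159.50.32 - 70.159.50.63) does not contain 70.159.50.161
  70.159.16.0/21 (70.159.16.0 - 70.159.23.255) does not contain 70.159.50.161
  70.159.56.0/21 (70.159.56.0 - 70.159.63.255) does not contain 70.159.50.161
  70.159.176.0/21 (70.159.176.0 - 70.159.183.255) does not contain 70.159.50.161
  70.155.32.0/19 (70.155.32.0 - 70.155.63.255) does not contain 70.159.50.161
Longest matching prefix is /14 -> interface ge-0/0/3.

ge-0/0/3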